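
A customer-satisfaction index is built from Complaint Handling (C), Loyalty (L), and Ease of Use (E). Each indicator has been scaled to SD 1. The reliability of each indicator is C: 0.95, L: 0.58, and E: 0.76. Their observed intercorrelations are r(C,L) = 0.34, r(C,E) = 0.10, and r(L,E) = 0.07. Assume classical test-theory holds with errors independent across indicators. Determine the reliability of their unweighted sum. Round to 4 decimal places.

Var(C+L+E) = 3 + 2·[0.34 + 0.10 + 0.07] = 3 + 1.02 = 4.02.
Because errors are independent across components, Cov(Tᵢ,Tⱼ) = Cov(Xᵢ,Xⱼ); the off-diagonal part of the true-score variance is the same as above.
True-score variance = [0.95 + 0.58 + 0.76] + 1.02 = 2.29 + 1.02 = 3.31.
Reliability = 3.31 / 4.02 = 0.8234.

0.8234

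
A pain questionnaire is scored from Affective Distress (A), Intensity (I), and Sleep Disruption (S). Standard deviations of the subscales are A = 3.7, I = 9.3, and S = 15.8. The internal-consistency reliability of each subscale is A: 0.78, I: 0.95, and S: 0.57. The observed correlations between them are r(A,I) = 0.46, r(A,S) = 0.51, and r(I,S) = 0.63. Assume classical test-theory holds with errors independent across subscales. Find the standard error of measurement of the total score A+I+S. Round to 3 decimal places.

10.709

Var(total) = 349.82 + 276.431 = 626.251.
True-score variance = 235.139 + 276.431 = 511.569, so reliability = 0.8169.
Error variance = 626.251 − 511.569 = 114.682; SEM = √114.682 = 10.709.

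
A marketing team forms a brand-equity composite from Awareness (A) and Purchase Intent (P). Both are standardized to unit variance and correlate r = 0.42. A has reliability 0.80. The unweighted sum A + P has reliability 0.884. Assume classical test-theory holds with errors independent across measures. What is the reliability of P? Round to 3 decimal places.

Var(A+P) = 2 + 2·0.42 = 2.840.
True-score variance = ρ_A + ρ_P + 2·0.42, so 0.884 = (0.80 + ρ_P + 0.84) / 2.840.
ρ_P = 0.884·2.840 − 0.80 − 0.84 = 0.871.

0.871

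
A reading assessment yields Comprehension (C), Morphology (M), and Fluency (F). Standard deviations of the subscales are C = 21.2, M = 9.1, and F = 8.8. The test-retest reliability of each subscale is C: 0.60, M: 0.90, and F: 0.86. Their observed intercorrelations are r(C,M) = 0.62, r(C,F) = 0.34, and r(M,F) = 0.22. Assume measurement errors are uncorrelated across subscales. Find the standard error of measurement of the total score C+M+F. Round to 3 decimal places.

14.103

Var(total) = 609.69 + 401.317 = 1011.01.
True-score variance = 410.791 + 401.317 = 812.108, so reliability = 0.8033.
Error variance = 1011.01 − 812.108 = 198.899; SEM = √198.899 = 14.103.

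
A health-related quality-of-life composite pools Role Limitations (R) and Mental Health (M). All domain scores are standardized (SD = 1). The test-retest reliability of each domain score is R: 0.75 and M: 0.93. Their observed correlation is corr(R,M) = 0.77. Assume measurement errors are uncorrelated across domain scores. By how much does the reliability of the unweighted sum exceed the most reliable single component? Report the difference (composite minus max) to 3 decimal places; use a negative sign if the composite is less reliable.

-0.020

Var(sum) = 2 + 1.54 = 3.54; true-score variance = 1.68 + 1.54 = 3.22; composite reliability = 0.9096.
Max component reliability = 0.9300.
Difference = 0.9096 − 0.9300 = -0.020.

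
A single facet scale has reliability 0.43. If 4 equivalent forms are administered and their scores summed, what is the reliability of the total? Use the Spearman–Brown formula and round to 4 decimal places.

ρ_k = kρ / (1 + (k−1)ρ) = 4·0.43 / (1 + 3·0.43) = 1.720 / 2.290 = 0.7511.

0.7511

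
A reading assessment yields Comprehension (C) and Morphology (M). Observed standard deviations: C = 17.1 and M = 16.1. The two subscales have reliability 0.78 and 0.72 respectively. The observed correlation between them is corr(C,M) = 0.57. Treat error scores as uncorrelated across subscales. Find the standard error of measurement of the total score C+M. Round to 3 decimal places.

Var(total) = 551.62 + 313.853 = 865.473.
True-score variance = 414.711 + 313.853 = 728.564, so reliability = 0.8418.
Error variance = 865.473 − 728.564 = 136.909; SEM = √136.909 = 11.701.

11.701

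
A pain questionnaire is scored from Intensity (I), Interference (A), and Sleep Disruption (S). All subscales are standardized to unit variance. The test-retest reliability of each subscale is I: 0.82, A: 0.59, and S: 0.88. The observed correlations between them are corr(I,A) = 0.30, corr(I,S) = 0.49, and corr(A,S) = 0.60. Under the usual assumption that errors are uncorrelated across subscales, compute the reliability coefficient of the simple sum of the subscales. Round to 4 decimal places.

Var(I+A+S) = 3 + 2·[0.30 + 0.49 + 0.60] = 3 + 2.78 = 5.78.
Under uncorrelated errors the observed covariances equal the true-score covariances, so only the own-variance terms attenuate.
True-score variance = [0.82 + 0.59 + 0.88] + 2.78 = 2.29 + 2.78 = 5.07.
Reliability = 5.07 / 5.78 = 0.8772.

0.8772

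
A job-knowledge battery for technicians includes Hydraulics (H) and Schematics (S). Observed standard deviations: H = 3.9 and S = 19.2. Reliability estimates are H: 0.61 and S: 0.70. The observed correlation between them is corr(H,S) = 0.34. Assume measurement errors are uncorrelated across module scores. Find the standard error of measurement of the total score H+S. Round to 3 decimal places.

10.795

Var(total) = 383.85 + 50.9184 = 434.768.
True-score variance = 267.326 + 50.9184 = 318.245, so reliability = 0.7320.
Error variance = 434.768 − 318.245 = 116.524; SEM = √116.524 = 10.795.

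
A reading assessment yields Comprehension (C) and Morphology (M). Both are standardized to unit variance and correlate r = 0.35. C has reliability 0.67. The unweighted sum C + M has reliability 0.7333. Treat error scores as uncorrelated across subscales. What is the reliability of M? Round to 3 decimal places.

Var(C+M) = 2 + 2·0.35 = 2.700.
True-score variance = ρ_C + ρ_M + 2·0.35, so 0.7333 = (0.67 + ρ_M + 0.70) / 2.700.
ρ_M = 0.7333·2.700 − 0.67 − 0.70 = 0.610.

0.610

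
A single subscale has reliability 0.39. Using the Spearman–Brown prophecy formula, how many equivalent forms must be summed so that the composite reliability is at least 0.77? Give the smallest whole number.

k ≥ ρ*(1−ρ₁)/(ρ₁(1−ρ*)) = 0.77·0.61 / (0.39·0.23) = 5.236.
Smallest integer k = 6.

6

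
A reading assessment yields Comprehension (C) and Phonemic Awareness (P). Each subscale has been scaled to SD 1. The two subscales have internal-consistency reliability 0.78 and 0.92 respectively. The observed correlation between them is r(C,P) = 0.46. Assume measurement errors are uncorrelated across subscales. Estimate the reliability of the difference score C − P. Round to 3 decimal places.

Var(C−P) = 1 + 1 − 2·0.46 = 2 − 0.92 = 1.08.
With uncorrelated errors the cross-covariances are all true-score covariance, so they carry over unchanged; only the diagonal terms shrink to ρᵢσᵢ².
True-score variance = [0.78 + 0.92] − 0.92 = 1.7 − 0.92 = 0.78.
Reliability = 0.78 / 1.08 = 0.722.

0.722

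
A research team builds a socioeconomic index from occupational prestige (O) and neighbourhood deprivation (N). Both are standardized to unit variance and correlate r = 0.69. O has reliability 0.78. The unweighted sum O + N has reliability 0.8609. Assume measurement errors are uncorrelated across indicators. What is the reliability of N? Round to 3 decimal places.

Var(O+N) = 2 + 2·0.69 = 3.380.
True-score variance = ρ_O + ρ_N + 2·0.69, so 0.8609 = (0.78 + ρ_N + 1.38) / 3.380.
ρ_N = 0.8609·3.380 − 0.78 − 1.38 = 0.750.

0.750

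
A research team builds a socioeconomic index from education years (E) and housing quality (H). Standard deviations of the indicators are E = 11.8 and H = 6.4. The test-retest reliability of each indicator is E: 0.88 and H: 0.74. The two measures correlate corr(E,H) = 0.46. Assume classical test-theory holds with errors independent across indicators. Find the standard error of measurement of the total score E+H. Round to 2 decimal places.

Var(total) = 180.2 + 69.4784 = 249.678.
True-score variance = 152.842 + 69.4784 = 222.32, so reliability = 0.8904.
Error variance = 249.678 − 222.32 = 27.3584; SEM = √27.3584 = 5.23.

5.23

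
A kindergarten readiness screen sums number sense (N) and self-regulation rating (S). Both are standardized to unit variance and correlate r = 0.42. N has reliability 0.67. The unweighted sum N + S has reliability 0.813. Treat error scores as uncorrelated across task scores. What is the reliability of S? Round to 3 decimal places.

Var(N+S) = 2 + 2·0.42 = 2.840.
True-score variance = ρ_N + ρ_S + 2·0.42, so 0.813 = (0.67 + ρ_S + 0.84) / 2.840.
ρ_S = 0.813·2.840 − 0.67 − 0.84 = 0.799.

0.799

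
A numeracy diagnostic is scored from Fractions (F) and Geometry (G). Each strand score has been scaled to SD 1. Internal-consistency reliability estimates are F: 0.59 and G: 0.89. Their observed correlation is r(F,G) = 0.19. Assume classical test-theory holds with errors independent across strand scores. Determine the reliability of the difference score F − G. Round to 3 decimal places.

Var(F−G) = 1 + 1 − 2·0.19 = 2 − 0.38 = 1.62.
Because errors are independent across components, Cov(Tᵢ,Tⱼ) = Cov(Xᵢ,Xⱼ); the off-diagonal part of the true-score variance is the same as above.
True-score variance = [0.59 + 0.89] − 0.38 = 1.48 − 0.38 = 1.1.
Reliability = 1.1 / 1.62 = 0.679.

0.679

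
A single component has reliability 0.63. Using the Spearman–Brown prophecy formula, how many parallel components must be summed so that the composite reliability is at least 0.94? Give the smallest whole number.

k ≥ ρ*(1−ρ₁)/(ρ₁(1−ρ*)) = 0.94·0.37 / (0.63·0.06) = 9.201.
Smallest integer k = 10.

10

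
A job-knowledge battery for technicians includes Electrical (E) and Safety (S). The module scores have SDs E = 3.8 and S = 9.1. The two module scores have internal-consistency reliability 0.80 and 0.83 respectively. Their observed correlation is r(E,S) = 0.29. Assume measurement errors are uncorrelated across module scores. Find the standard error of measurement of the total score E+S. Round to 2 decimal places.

Var(total) = 97.25 + 20.0564 = 117.306.
True-score variance = 80.2843 + 20.0564 = 100.341, so reliability = 0.8554.
Error variance = 117.306 − 100.341 = 16.9657; SEM = √16.9657 = 4.12.

4.12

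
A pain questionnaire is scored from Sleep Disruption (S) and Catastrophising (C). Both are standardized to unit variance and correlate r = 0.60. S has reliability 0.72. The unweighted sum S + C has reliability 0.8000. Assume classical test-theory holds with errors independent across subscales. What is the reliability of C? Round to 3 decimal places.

Var(S+C) = 2 + 2·0.60 = 3.200.
True-score variance = ρ_S + ρ_C + 2·0.60, so 0.8000 = (0.72 + ρ_C + 1.20) / 3.200.
ρ_C = 0.8000·3.200 − 0.72 − 1.20 = 0.640.

0.640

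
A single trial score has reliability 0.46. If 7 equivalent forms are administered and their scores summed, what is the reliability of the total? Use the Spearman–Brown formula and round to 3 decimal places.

0.856

ρ_k = kρ / (1 + (k−1)ρ) = 7·0.46 / (1 + 6·0.46) = 3.220 / 3.760 = 0.856.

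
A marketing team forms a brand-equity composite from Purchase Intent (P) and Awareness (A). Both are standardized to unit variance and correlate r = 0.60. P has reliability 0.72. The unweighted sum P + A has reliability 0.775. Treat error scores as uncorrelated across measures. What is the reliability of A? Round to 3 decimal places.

0.560

Var(P+A) = 2 + 2·0.60 = 3.200.
True-score variance = ρ_P + ρ_A + 2·0.60, so 0.775 = (0.72 + ρ_A + 1.20) / 3.200.
ρ_A = 0.775·3.200 − 0.72 − 1.20 = 0.560.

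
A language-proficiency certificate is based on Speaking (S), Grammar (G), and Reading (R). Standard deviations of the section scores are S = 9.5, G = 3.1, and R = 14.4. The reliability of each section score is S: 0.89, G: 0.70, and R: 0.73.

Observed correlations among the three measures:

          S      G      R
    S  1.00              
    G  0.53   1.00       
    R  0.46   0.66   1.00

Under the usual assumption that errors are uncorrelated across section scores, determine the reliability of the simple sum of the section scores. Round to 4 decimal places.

Var(S+G+R) = 9.5² + 3.1² + 14.4² + 2·[9.5·3.1·0.53 + 9.5·14.4·0.46 + 3.1·14.4·0.66] = 307.22 + 215.998 = 523.218.
Because errors are independent across components, Cov(Tᵢ,Tⱼ) = Cov(Xᵢ,Xⱼ); the off-diagonal part of the true-score variance is the same as above.
True-score variance = [9.5²·0.89 + 3.1²·0.70 + 14.4²·0.73] + 215.998 = 238.422 + 215.998 = 454.42.
Reliability = 454.42 / 523.218 = 0.8685.

0.8685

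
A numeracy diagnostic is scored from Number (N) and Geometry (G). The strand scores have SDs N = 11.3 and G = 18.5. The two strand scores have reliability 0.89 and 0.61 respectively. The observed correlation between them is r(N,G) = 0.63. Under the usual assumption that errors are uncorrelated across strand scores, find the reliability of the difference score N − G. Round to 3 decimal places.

0.286

Var(N−G) = 11.3² + 18.5² − 2·11.3·18.5·0.63 = 469.94 − 263.403 = 206.537.
Under uncorrelated errors the observed covariances equal the true-score covariances, so only the own-variance terms attenuate.
True-score variance = [11.3²·0.89 + 18.5²·0.61] − 263.403 = 322.417 − 263.403 = 59.0136.
Reliability = 59.0136 / 206.537 = 0.286.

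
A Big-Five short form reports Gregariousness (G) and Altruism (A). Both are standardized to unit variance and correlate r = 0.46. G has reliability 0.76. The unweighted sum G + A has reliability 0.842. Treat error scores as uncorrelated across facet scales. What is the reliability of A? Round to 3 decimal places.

Var(G+A) = 2 + 2·0.46 = 2.920.
True-score variance = ρ_G + ρ_A + 2·0.46, so 0.842 = (0.76 + ρ_A + 0.92) / 2.920.
ρ_A = 0.842·2.920 − 0.76 − 0.92 = 0.779.

0.779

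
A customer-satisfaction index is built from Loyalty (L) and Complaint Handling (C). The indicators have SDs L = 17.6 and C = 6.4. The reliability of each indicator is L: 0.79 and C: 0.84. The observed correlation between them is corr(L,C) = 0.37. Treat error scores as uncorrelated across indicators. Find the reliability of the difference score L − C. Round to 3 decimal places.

Var(L−C) = 17.6² + 6.4² − 2·17.6·6.4·0.37 = 350.72 − 83.3536 = 267.366.
Because errors are independent across components, Cov(Tᵢ,Tⱼ) = Cov(Xᵢ,Xⱼ); the off-diagonal part of the true-score variance is the same as above.
True-score variance = [17.6²·0.79 + 6.4²·0.84] − 83.3536 = 279.117 − 83.3536 = 195.763.
Reliability = 195.763 / 267.366 = 0.732.

0.732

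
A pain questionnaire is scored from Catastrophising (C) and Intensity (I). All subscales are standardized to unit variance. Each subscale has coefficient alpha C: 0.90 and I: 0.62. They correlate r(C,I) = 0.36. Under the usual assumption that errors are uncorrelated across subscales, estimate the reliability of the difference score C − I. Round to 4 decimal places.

0.6250

Var(C−I) = 1 + 1 − 2·0.36 = 2 − 0.72 = 1.28.
Because errors are independent across components, Cov(Tᵢ,Tⱼ) = Cov(Xᵢ,Xⱼ); the off-diagonal part of the true-score variance is the same as above.
True-score variance = [0.90 + 0.62] − 0.72 = 1.52 − 0.72 = 0.8.
Reliability = 0.8 / 1.28 = 0.6250.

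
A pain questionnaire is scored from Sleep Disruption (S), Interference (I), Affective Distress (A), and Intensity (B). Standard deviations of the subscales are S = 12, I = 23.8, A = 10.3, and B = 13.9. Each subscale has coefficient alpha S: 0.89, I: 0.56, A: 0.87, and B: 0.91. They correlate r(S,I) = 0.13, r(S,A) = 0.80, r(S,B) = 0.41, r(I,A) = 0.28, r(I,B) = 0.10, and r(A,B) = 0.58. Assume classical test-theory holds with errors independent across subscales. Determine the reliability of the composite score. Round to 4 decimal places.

Var(S+I+A+B) = 12² + 23.8² + 10.3² + 13.9² + 2·[12·23.8·0.13 + 12·10.3·0.80 + 12·13.9·0.41 + 23.8·10.3·0.28 + 23.8·13.9·0.10 + 10.3·13.9·0.58] = 1009.74 + 778.312 = 1788.05.
Because errors are independent across components, Cov(Tᵢ,Tⱼ) = Cov(Xᵢ,Xⱼ); the off-diagonal part of the true-score variance is the same as above.
True-score variance = [12²·0.89 + 23.8²·0.56 + 10.3²·0.87 + 13.9²·0.91] + 778.312 = 713.486 + 778.312 = 1491.8.
Reliability = 1491.8 / 1788.05 = 0.8343.

0.8343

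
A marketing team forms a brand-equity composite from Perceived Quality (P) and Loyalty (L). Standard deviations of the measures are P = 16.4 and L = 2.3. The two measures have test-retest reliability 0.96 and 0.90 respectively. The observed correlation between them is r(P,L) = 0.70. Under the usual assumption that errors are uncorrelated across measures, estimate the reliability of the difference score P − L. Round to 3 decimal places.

0.949

Var(P−L) = 16.4² + 2.3² − 2·16.4·2.3·0.70 = 274.25 − 52.808 = 221.442.
Under uncorrelated errors the observed covariances equal the true-score covariances, so only the own-variance terms attenuate.
True-score variance = [16.4²·0.96 + 2.3²·0.90] − 52.808 = 262.963 − 52.808 = 210.155.
Reliability = 210.155 / 221.442 = 0.949.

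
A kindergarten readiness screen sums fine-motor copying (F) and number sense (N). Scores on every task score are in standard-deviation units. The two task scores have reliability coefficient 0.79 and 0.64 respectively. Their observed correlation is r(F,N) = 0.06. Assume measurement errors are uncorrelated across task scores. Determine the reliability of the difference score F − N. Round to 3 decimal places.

0.697

Var(F−N) = 1 + 1 − 2·0.06 = 2 − 0.12 = 1.88.
With uncorrelated errors the cross-covariances are all true-score covariance, so they carry over unchanged; only the diagonal terms shrink to ρᵢσᵢ².
True-score variance = [0.79 + 0.64] − 0.12 = 1.43 − 0.12 = 1.31.
Reliability = 1.31 / 1.88 = 0.697.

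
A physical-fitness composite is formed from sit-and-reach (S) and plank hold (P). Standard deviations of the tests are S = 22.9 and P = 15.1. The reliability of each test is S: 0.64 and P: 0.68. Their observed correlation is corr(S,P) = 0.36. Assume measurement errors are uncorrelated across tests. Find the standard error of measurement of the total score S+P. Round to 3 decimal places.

16.179

Var(total) = 752.42 + 248.969 = 1001.39.
True-score variance = 490.669 + 248.969 = 739.638, so reliability = 0.7386.
Error variance = 1001.39 − 739.638 = 261.751; SEM = √261.751 = 16.179.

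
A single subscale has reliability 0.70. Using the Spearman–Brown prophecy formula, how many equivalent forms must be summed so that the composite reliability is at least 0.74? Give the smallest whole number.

k ≥ ρ*(1−ρ₁)/(ρ₁(1−ρ*)) = 0.74·0.30 / (0.70·0.26) = 1.220.
Smallest integer k = 2.

2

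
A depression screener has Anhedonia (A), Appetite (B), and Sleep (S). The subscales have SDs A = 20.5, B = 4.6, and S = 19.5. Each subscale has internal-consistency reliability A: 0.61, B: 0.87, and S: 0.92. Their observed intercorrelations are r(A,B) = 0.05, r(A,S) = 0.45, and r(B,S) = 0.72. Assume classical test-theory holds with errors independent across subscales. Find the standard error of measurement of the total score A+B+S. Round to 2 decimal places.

Var(total) = 821.66 + 498.373 = 1320.03.
True-score variance = 624.592 + 498.373 = 1122.96, so reliability = 0.8507.
Error variance = 1320.03 − 1122.96 = 197.068; SEM = √197.068 = 14.04.

14.04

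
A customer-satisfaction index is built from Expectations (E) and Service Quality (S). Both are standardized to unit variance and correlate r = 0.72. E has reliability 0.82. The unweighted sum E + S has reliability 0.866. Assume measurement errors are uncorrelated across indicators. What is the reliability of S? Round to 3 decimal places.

0.719

Var(E+S) = 2 + 2·0.72 = 3.440.
True-score variance = ρ_E + ρ_S + 2·0.72, so 0.866 = (0.82 + ρ_S + 1.44) / 3.440.
ρ_S = 0.866·3.440 − 0.82 − 1.44 = 0.719.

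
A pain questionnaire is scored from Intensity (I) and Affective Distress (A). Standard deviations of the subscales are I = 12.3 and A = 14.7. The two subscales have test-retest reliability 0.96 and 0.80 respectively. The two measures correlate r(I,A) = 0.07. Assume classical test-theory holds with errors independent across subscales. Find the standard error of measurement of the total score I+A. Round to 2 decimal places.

Var(total) = 367.38 + 25.3134 = 392.693.
True-score variance = 318.11 + 25.3134 = 343.424, so reliability = 0.8745.
Error variance = 392.693 − 343.424 = 49.2696; SEM = √49.2696 = 7.02.

7.02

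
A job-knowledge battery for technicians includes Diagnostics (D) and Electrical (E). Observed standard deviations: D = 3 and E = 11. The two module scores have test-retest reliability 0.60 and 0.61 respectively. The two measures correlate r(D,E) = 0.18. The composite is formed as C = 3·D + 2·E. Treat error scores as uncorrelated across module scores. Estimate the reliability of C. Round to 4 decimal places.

Var(C) = 3²·3² + 2²·11² + 2·[6·3·11·0.18] = 565 + 71.28 = 636.28.
Because errors are independent across components, Cov(Tᵢ,Tⱼ) = Cov(Xᵢ,Xⱼ); the off-diagonal part of the true-score variance is the same as above.
True-score variance = [3²·3²·0.60 + 2²·11²·0.61] + 71.28 = 343.84 + 71.28 = 415.12.
Reliability = 415.12 / 636.28 = 0.6524.

0.6524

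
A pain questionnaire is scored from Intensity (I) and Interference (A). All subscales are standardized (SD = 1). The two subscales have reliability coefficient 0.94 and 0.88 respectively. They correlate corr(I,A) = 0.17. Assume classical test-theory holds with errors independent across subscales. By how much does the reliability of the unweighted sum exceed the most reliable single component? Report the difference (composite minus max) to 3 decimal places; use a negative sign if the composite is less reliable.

-0.017

Var(sum) = 2 + 0.34 = 2.34; true-score variance = 1.82 + 0.34 = 2.16; composite reliability = 0.9231.
Max component reliability = 0.9400.
Difference = 0.9231 − 0.9400 = -0.017.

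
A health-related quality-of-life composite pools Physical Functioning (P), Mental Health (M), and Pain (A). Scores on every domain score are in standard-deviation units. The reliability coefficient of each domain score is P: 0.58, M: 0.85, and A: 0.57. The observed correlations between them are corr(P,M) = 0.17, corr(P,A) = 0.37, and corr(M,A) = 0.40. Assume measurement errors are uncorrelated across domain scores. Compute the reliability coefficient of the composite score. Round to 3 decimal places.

0.795

Var(P+M+A) = 3 + 2·[0.17 + 0.37 + 0.40] = 3 + 1.88 = 4.88.
Because errors are independent across components, Cov(Tᵢ,Tⱼ) = Cov(Xᵢ,Xⱼ); the off-diagonal part of the true-score variance is the same as above.
True-score variance = [0.58 + 0.85 + 0.57] + 1.88 = 2 + 1.88 = 3.88.
Reliability = 3.88 / 4.88 = 0.795.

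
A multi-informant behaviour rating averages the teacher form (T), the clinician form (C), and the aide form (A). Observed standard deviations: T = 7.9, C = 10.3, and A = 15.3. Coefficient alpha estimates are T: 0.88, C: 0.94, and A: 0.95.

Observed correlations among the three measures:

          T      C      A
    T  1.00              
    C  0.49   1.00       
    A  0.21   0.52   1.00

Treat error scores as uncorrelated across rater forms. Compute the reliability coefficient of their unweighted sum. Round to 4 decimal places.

0.9633

Var(T+C+A) = 7.9² + 10.3² + 15.3² + 2·[7.9·10.3·0.49 + 7.9·15.3·0.21 + 10.3·15.3·0.52] = 402.59 + 294.402 = 696.992.
Under uncorrelated errors the observed covariances equal the true-score covariances, so only the own-variance terms attenuate.
True-score variance = [7.9²·0.88 + 10.3²·0.94 + 15.3²·0.95] + 294.402 = 377.031 + 294.402 = 671.433.
Reliability = 671.433 / 696.992 = 0.9633.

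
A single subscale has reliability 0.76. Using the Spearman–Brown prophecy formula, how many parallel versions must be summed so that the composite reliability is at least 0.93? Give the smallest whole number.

5

k ≥ ρ*(1−ρ₁)/(ρ₁(1−ρ*)) = 0.93·0.24 / (0.76·0.07) = 4.195.
Smallest integer k = 5.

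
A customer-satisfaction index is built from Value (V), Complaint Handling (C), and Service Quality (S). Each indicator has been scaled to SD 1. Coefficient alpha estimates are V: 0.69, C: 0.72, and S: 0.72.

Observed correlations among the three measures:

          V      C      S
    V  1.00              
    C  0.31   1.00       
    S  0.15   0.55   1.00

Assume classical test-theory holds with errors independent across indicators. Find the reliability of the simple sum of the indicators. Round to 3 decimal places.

Var(V+C+S) = 3 + 2·[0.31 + 0.15 + 0.55] = 3 + 2.02 = 5.02.
Under uncorrelated errors the observed covariances equal the true-score covariances, so only the own-variance terms attenuate.
True-score variance = [0.69 + 0.72 + 0.72] + 2.02 = 2.13 + 2.02 = 4.15.
Reliability = 4.15 / 5.02 = 0.827.

0.827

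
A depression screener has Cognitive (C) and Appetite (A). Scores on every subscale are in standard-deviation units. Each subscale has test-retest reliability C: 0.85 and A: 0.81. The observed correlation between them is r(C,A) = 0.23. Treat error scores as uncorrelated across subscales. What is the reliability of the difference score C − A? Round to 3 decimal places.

0.779

Var(C−A) = 1 + 1 − 2·0.23 = 2 − 0.46 = 1.54.
With uncorrelated errors the cross-covariances are all true-score covariance, so they carry over unchanged; only the diagonal terms shrink to ρᵢσᵢ².
True-score variance = [0.85 + 0.81] − 0.46 = 1.66 − 0.46 = 1.2.
Reliability = 1.2 / 1.54 = 0.779.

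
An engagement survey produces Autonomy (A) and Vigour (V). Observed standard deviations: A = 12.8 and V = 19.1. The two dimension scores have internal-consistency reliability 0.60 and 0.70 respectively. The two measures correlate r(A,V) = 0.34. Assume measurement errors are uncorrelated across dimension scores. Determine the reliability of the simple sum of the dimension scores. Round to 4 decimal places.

0.7482

Var(A+V) = 12.8² + 19.1² + 2·[12.8·19.1·0.34] = 528.65 + 166.246 = 694.896.
Because errors are independent across components, Cov(Tᵢ,Tⱼ) = Cov(Xᵢ,Xⱼ); the off-diagonal part of the true-score variance is the same as above.
True-score variance = [12.8²·0.60 + 19.1²·0.70] + 166.246 = 353.671 + 166.246 = 519.917.
Reliability = 519.917 / 694.896 = 0.7482.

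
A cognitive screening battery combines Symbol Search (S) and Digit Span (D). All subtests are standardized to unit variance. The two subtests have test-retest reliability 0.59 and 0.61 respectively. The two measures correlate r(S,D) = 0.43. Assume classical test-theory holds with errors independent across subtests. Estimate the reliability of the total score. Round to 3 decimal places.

Var(S+D) = 2 + 2·[0.43] = 2 + 0.86 = 2.86.
Because errors are independent across components, Cov(Tᵢ,Tⱼ) = Cov(Xᵢ,Xⱼ); the off-diagonal part of the true-score variance is the same as above.
True-score variance = [0.59 + 0.61] + 0.86 = 1.2 + 0.86 = 2.06.
Reliability = 2.06 / 2.86 = 0.720.

0.720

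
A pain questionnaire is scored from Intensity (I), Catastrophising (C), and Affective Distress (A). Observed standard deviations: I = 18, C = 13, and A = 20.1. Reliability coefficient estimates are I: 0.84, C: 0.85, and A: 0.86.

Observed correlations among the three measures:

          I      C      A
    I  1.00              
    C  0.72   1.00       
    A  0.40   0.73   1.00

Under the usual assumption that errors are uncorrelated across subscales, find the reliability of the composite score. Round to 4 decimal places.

Var(I+C+A) = 18² + 13² + 20.1² + 2·[18·13·0.72 + 18·20.1·0.40 + 13·20.1·0.73] = 897.01 + 1007.9 = 1904.91.
Because errors are independent across components, Cov(Tᵢ,Tⱼ) = Cov(Xᵢ,Xⱼ); the off-diagonal part of the true-score variance is the same as above.
True-score variance = [18²·0.84 + 13²·0.85 + 20.1²·0.86] + 1007.9 = 763.259 + 1007.9 = 1771.16.
Reliability = 1771.16 / 1904.91 = 0.9298.

0.9298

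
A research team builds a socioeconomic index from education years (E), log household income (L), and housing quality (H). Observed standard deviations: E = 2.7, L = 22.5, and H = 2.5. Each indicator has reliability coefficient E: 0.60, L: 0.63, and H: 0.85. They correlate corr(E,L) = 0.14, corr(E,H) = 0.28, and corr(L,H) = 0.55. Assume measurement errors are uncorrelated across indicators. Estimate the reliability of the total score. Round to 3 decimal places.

Var(E+L+H) = 2.7² + 22.5² + 2.5² + 2·[2.7·22.5·0.14 + 2.7·2.5·0.28 + 22.5·2.5·0.55] = 519.79 + 82.665 = 602.455.
With uncorrelated errors the cross-covariances are all true-score covariance, so they carry over unchanged; only the diagonal terms shrink to ρᵢσᵢ².
True-score variance = [2.7²·0.60 + 22.5²·0.63 + 2.5²·0.85] + 82.665 = 328.624 + 82.665 = 411.289.
Reliability = 411.289 / 602.455 = 0.683.

0.683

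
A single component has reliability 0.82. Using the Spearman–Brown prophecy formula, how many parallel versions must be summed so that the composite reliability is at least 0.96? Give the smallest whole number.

k ≥ ρ*(1−ρ₁)/(ρ₁(1−ρ*)) = 0.96·0.18 / (0.82·0.04) = 5.268.
Smallest integer k = 6.

6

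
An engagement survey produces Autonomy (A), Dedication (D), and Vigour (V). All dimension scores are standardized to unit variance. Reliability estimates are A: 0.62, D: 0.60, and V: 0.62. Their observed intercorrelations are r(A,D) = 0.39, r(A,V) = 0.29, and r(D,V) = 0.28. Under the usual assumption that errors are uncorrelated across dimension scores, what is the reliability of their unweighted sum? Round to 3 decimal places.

Var(A+D+V) = 3 + 2·[0.39 + 0.29 + 0.28] = 3 + 1.92 = 4.92.
With uncorrelated errors the cross-covariances are all true-score covariance, so they carry over unchanged; only the diagonal terms shrink to ρᵢσᵢ².
True-score variance = [0.62 + 0.60 + 0.62] + 1.92 = 1.84 + 1.92 = 3.76.
Reliability = 3.76 / 4.92 = 0.764.

0.764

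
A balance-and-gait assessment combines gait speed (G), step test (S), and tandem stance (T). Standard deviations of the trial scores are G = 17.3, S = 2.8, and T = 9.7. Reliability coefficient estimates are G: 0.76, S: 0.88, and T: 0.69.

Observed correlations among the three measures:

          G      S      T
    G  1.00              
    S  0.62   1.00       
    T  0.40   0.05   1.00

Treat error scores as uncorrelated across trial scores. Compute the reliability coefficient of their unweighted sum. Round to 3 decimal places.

0.830

Var(G+S+T) = 17.3² + 2.8² + 9.7² + 2·[17.3·2.8·0.62 + 17.3·9.7·0.40 + 2.8·9.7·0.05] = 401.22 + 197.03 = 598.25.
With uncorrelated errors the cross-covariances are all true-score covariance, so they carry over unchanged; only the diagonal terms shrink to ρᵢσᵢ².
True-score variance = [17.3²·0.76 + 2.8²·0.88 + 9.7²·0.69] + 197.03 = 299.282 + 197.03 = 496.311.
Reliability = 496.311 / 598.25 = 0.830.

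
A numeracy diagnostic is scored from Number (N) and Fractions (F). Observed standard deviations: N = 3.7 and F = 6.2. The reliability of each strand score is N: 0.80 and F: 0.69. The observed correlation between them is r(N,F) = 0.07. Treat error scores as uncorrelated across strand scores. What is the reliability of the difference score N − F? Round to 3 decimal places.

0.700

Var(N−F) = 3.7² + 6.2² − 2·3.7·6.2·0.07 = 52.13 − 3.2116 = 48.9184.
With uncorrelated errors the cross-covariances are all true-score covariance, so they carry over unchanged; only the diagonal terms shrink to ρᵢσᵢ².
True-score variance = [3.7²·0.80 + 6.2²·0.69] − 3.2116 = 37.4756 − 3.2116 = 34.264.
Reliability = 34.264 / 48.9184 = 0.700.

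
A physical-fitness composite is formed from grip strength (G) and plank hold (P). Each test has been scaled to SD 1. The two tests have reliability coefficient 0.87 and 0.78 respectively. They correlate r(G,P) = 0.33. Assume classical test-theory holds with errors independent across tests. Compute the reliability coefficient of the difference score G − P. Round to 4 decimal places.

Var(G−P) = 1 + 1 − 2·0.33 = 2 − 0.66 = 1.34.
With uncorrelated errors the cross-covariances are all true-score covariance, so they carry over unchanged; only the diagonal terms shrink to ρᵢσᵢ².
True-score variance = [0.87 + 0.78] − 0.66 = 1.65 − 0.66 = 0.99.
Reliability = 0.99 / 1.34 = 0.7388.

0.7388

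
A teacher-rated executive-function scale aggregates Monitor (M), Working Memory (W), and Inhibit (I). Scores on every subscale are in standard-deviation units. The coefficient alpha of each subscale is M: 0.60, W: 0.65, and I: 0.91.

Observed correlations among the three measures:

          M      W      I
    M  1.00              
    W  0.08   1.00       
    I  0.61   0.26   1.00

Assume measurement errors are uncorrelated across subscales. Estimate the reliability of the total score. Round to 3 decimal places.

Var(M+W+I) = 3 + 2·[0.08 + 0.61 + 0.26] = 3 + 1.9 = 4.9.
With uncorrelated errors the cross-covariances are all true-score covariance, so they carry over unchanged; only the diagonal terms shrink to ρᵢσᵢ².
True-score variance = [0.60 + 0.65 + 0.91] + 1.9 = 2.16 + 1.9 = 4.06.
Reliability = 4.06 / 4.9 = 0.829.

0.829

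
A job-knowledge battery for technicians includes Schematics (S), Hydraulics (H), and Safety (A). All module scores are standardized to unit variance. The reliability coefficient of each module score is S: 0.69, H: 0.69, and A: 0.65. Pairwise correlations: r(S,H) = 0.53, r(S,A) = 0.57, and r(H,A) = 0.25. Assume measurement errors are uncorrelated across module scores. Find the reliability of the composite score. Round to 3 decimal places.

Var(S+H+A) = 3 + 2·[0.53 + 0.57 + 0.25] = 3 + 2.7 = 5.7.
Because errors are independent across components, Cov(Tᵢ,Tⱼ) = Cov(Xᵢ,Xⱼ); the off-diagonal part of the true-score variance is the same as above.
True-score variance = [0.69 + 0.69 + 0.65] + 2.7 = 2.03 + 2.7 = 4.73.
Reliability = 4.73 / 5.7 = 0.830.

0.830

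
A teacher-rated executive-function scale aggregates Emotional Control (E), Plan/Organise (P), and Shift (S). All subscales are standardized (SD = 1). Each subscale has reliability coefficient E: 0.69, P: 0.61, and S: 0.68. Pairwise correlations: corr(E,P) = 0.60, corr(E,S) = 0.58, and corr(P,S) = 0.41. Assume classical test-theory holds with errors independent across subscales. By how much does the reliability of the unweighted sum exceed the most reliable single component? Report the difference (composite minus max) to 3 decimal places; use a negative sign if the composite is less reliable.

0.145

Var(sum) = 3 + 3.18 = 6.18; true-score variance = 1.98 + 3.18 = 5.16; composite reliability = 0.8350.
Max component reliability = 0.6900.
Difference = 0.8350 − 0.6900 = 0.145.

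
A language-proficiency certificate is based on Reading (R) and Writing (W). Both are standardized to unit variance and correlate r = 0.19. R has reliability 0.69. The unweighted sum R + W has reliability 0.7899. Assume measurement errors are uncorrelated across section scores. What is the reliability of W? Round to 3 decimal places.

Var(R+W) = 2 + 2·0.19 = 2.380.
True-score variance = ρ_R + ρ_W + 2·0.19, so 0.7899 = (0.69 + ρ_W + 0.38) / 2.380.
ρ_W = 0.7899·2.380 − 0.69 − 0.38 = 0.810.

0.810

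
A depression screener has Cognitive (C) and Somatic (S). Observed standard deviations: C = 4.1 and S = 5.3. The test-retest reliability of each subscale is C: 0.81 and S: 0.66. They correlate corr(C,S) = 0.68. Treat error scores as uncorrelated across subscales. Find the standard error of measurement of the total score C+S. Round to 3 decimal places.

3.570

Var(total) = 44.9 + 29.5528 = 74.4528.
True-score variance = 32.1555 + 29.5528 = 61.7083, so reliability = 0.8288.
Error variance = 74.4528 − 61.7083 = 12.7445; SEM = √12.7445 = 3.570.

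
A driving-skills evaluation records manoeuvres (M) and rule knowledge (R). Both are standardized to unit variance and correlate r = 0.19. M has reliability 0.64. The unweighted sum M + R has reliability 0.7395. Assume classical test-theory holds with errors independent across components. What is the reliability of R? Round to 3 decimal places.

Var(M+R) = 2 + 2·0.19 = 2.380.
True-score variance = ρ_M + ρ_R + 2·0.19, so 0.7395 = (0.64 + ρ_R + 0.38) / 2.380.
ρ_R = 0.7395·2.380 − 0.64 − 0.38 = 0.740.

0.740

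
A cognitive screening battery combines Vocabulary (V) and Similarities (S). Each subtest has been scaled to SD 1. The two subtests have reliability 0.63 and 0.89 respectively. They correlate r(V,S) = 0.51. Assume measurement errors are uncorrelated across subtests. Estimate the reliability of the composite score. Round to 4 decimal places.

0.8411

Var(V+S) = 2 + 2·[0.51] = 2 + 1.02 = 3.02.
Because errors are independent across components, Cov(Tᵢ,Tⱼ) = Cov(Xᵢ,Xⱼ); the off-diagonal part of the true-score variance is the same as above.
True-score variance = [0.63 + 0.89] + 1.02 = 1.52 + 1.02 = 2.54.
Reliability = 2.54 / 3.02 = 0.8411.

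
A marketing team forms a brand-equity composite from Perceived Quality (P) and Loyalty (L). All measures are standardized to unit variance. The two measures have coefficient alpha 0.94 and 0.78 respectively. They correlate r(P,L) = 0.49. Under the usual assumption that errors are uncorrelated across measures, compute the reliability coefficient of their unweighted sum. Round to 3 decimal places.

0.906

Var(P+L) = 2 + 2·[0.49] = 2 + 0.98 = 2.98.
With uncorrelated errors the cross-covariances are all true-score covariance, so they carry over unchanged; only the diagonal terms shrink to ρᵢσᵢ².
True-score variance = [0.94 + 0.78] + 0.98 = 1.72 + 0.98 = 2.7.
Reliability = 2.7 / 2.98 = 0.906.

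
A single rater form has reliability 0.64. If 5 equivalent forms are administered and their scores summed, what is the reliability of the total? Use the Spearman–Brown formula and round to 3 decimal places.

0.899

ρ_k = kρ / (1 + (k−1)ρ) = 5·0.64 / (1 + 4·0.64) = 3.200 / 3.560 = 0.899.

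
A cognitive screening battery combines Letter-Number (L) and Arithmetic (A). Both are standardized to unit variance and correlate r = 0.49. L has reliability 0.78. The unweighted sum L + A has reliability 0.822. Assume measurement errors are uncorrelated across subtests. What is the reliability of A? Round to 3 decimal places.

0.690

Var(L+A) = 2 + 2·0.49 = 2.980.
True-score variance = ρ_L + ρ_A + 2·0.49, so 0.822 = (0.78 + ρ_A + 0.98) / 2.980.
ρ_A = 0.822·2.980 − 0.78 − 0.98 = 0.690.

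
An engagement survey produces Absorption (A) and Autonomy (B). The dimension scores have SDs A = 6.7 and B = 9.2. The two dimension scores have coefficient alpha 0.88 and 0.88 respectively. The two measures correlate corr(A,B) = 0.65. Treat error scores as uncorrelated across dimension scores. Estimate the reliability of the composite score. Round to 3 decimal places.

0.926

Var(A+B) = 6.7² + 9.2² + 2·[6.7·9.2·0.65] = 129.53 + 80.132 = 209.662.
With uncorrelated errors the cross-covariances are all true-score covariance, so they carry over unchanged; only the diagonal terms shrink to ρᵢσᵢ².
True-score variance = [6.7²·0.88 + 9.2²·0.88] + 80.132 = 113.986 + 80.132 = 194.118.
Reliability = 194.118 / 209.662 = 0.926.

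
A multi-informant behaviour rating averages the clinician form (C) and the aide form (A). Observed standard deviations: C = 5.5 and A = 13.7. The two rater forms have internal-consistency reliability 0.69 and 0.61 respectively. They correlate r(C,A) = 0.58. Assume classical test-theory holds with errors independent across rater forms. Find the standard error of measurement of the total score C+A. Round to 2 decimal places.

Var(total) = 217.94 + 87.406 = 305.346.
True-score variance = 135.363 + 87.406 = 222.769, so reliability = 0.7296.
Error variance = 305.346 − 222.769 = 82.5766; SEM = √82.5766 = 9.09.

9.09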